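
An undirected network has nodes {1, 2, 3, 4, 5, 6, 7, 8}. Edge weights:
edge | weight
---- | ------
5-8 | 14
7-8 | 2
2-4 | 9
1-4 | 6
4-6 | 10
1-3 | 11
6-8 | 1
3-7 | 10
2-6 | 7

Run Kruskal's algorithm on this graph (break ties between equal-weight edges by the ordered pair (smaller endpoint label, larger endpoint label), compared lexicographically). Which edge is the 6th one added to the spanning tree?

Kruskal's algorithm — process edges by increasing weight (ties by edge label):
6-8 (1): add — endpoints in different components.
7-8 (2): add — endpoints in different components.
1-4 (6): add — endpoints in different components.
2-6 (7): add — endpoints in different components.
2-4 (9): add — endpoints in different components.
3-7 (10): add — endpoints in different components.
4-6 (10): skip — 4 and 6 already connected.
1-3 (11): skip — 1 and 3 already connected.
5-8 (14): add — endpoints in different components.
The 6th edge added is 3-7.

3-7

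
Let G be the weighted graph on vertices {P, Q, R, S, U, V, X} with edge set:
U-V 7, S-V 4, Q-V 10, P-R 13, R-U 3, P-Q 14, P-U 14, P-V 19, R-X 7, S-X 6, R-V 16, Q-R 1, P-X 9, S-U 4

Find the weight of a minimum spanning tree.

27

Kruskal's algorithm — process edges by increasing weight (ties by edge label):
Q-R (1): add — endpoints in different components.
R-U (3): add — endpoints in different components.
S-U (4): add — endpoints in different components.
S-V (4): add — endpoints in different components.
S-X (6): add — endpoints in different components.
R-X (7): skip — X and R already connected.
U-V (7): skip — V and U already connected.
P-X (9): add — endpoints in different components.
MST edges: Q-R, R-U, S-U, S-V, S-X, P-X; total weight 1+3+4+4+6+9 = 27.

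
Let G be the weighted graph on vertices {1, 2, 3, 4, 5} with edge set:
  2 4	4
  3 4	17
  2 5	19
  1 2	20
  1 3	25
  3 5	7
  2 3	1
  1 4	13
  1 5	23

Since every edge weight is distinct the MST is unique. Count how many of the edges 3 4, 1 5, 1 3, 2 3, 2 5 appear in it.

1

Kruskal's algorithm — process edges by increasing weight (ties by edge label):
2 3 (1): add — endpoints in different components.
2 4 (4): add — endpoints in different components.
3 5 (7): add — endpoints in different components.
1 4 (13): add — endpoints in different components.
MST edge set: {2 3, 2 4, 3 5, 1 4}.
Of the listed edges, {2 3} are in the MST → 1.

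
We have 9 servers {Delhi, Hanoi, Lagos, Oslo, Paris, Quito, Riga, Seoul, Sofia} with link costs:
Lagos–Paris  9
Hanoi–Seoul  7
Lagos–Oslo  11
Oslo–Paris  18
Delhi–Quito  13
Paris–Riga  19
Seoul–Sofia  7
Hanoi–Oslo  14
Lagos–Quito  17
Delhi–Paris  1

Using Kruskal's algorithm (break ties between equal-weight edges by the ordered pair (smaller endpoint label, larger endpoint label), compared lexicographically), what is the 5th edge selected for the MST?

Lagos-Oslo

Kruskal: consider edges lightest-first.
Delhi–Paris (1): add — endpoints in different components.
Hanoi–Seoul (7): add — endpoints in different components.
Seoul–Sofia (7): add — endpoints in different components.
Lagos–Paris (9): add — endpoints in different components.
Lagos–Oslo (11): add — endpoints in different components.
Delhi–Quito (13): add — endpoints in different components.
Hanoi–Oslo (14): add — endpoints in different components.
Lagos–Quito (17): skip — Lagos and Quito already connected.
Oslo–Paris (18): skip — Oslo and Paris already connected.
Paris–Riga (19): add — endpoints in different components.
The 5th edge added is Lagos–Oslo.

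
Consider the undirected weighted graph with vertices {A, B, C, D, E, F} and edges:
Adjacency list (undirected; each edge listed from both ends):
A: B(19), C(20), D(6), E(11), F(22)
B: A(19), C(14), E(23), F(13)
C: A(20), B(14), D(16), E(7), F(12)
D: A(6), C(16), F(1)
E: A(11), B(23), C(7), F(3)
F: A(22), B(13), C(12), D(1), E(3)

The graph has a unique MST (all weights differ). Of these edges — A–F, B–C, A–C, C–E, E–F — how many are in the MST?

2

Sort edges by weight, then run Kruskal:
D–F (1): add. Components now {A} {B} {C} {D,F} {E}
E–F (3): add. Components now {A} {B} {C} {D,E,F}
A–D (6): add. Components now {A,D,E,F} {B} {C}
C–E (7): add. Components now {A,C,D,E,F} {B}
A–E (11): skip — A and E already connected.
C–F (12): skip — C and F already connected.
B–F (13): add. Components now {A,B,C,D,E,F}
MST edge set: {D–F, E–F, A–D, C–E, B–F}.
Of the listed edges, {C–E, E–F} are in the MST → 2.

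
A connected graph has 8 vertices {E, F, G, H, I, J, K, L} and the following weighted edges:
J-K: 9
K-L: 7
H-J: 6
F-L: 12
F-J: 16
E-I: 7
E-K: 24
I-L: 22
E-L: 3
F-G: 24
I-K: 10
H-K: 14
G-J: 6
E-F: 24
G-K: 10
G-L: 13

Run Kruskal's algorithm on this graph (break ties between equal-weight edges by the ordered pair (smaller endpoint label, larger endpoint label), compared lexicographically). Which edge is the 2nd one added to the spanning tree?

G-J

Sort edges by weight, then run Kruskal:
E-L (3): add — endpoints in different components.
G-J (6): add — endpoints in different components.
H-J (6): add — endpoints in different components.
E-I (7): add — endpoints in different components.
K-L (7): add — endpoints in different components.
J-K (9): add — endpoints in different components.
G-K (10): skip — G and K already connected.
I-K (10): skip — I and K already connected.
F-L (12): add — endpoints in different components.
The 2nd edge added is G-J.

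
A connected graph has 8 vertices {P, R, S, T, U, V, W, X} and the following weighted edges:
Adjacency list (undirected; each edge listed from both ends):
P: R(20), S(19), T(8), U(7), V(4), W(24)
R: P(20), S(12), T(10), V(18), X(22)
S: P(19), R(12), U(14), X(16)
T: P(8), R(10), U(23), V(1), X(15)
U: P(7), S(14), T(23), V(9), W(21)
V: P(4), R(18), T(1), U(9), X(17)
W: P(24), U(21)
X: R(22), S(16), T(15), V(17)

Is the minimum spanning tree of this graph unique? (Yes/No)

Yes

Kruskal: consider edges lightest-first.
T-V (1): add — endpoints in different components.
P-V (4): add — endpoints in different components.
P-U (7): add — endpoints in different components.
P-T (8): skip — P and T already connected.
U-V (9): skip — U and V already connected.
R-T (10): add — endpoints in different components.
R-S (12): add — endpoints in different components.
S-U (14): skip — S and U already connected.
T-X (15): add — endpoints in different components.
S-X (16): skip — S and X already connected.
V-X (17): skip — X and V already connected.
R-V (18): skip — V and R already connected.
P-S (19): skip — S and P already connected.
P-R (20): skip — P and R already connected.
U-W (21): add — endpoints in different components.
Every non-tree edge has weight strictly greater than the heaviest edge on the tree path between its endpoints, so the MST is unique.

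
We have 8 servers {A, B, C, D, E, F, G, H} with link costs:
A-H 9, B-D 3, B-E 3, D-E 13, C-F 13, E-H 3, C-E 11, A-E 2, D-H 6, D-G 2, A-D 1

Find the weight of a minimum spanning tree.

Prim, starting at G.
Step 1: frontier [D-G 2] → take D-G (2); add D.
Step 2: frontier [A-D 1, B-D 3, D-H 6, D-E 13] → take A-D (1); add A.
Step 3: frontier [A-E 2, A-H 9, B-D 3, D-H 6, D-E 13] → take A-E (2); add E.
Step 4: frontier [A-H 9, B-D 3, D-H 6, B-E 3, E-H 3, C-E 11] → take B-D (3); add B.
Step 5: frontier [A-H 9, D-H 6, E-H 3, C-E 11] → take E-H (3); add H.
Step 6: frontier [C-E 11] → take C-E (11); add C.
Step 7: frontier [C-F 13] → take C-F (13); add F.
MST edges: D-G, A-D, A-E, B-D, E-H, C-E, C-F; total weight 2+1+2+3+3+11+13 = 35.

35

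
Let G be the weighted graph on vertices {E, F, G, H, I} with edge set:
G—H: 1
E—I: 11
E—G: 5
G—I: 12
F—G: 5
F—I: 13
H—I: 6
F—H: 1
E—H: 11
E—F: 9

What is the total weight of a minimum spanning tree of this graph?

13

Kruskal: consider edges lightest-first.
F—H (1): add. Components now {E} {F,H} {G} {I}
G—H (1): add. Components now {E} {F,G,H} {I}
E—G (5): add. Components now {E,F,G,H} {I}
F—G (5): skip — F and G already connected.
H—I (6): add. Components now {E,F,G,H,I}
MST edges: F—H, G—H, E—G, H—I; total weight 1+1+5+6 = 13.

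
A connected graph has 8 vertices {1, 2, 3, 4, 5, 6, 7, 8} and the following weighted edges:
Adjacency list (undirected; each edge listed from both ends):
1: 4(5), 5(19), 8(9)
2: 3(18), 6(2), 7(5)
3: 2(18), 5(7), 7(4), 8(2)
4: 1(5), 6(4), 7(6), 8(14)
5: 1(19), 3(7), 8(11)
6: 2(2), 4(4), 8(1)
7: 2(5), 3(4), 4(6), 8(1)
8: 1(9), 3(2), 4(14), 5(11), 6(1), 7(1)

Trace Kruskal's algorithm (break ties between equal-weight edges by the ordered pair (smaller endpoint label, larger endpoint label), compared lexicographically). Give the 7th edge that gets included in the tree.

Kruskal's algorithm — process edges by increasing weight (ties by edge label):
6 8 (1): add — endpoints in different components.
7 8 (1): add — endpoints in different components.
2 6 (2): add — endpoints in different components.
3 8 (2): add — endpoints in different components.
3 7 (4): skip — 3 and 7 already connected.
4 6 (4): add — endpoints in different components.
1 4 (5): add — endpoints in different components.
2 7 (5): skip — 2 and 7 already connected.
4 7 (6): skip — 4 and 7 already connected.
3 5 (7): add — endpoints in different components.
The 7th edge added is 3 5.

3-5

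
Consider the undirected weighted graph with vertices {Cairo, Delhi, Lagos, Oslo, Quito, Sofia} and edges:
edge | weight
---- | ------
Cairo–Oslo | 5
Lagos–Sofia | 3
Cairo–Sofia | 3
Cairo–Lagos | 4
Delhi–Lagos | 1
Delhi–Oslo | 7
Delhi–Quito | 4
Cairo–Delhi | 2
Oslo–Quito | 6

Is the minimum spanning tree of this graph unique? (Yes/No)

No

Kruskal: consider edges lightest-first.
Delhi–Lagos (1): add — endpoints in different components.
Cairo–Delhi (2): add — endpoints in different components.
Cairo–Sofia (3): add — endpoints in different components.
Lagos–Sofia (3): skip — Sofia and Lagos already connected.
Cairo–Lagos (4): skip — Cairo and Lagos already connected.
Delhi–Quito (4): add — endpoints in different components.
Cairo–Oslo (5): add — endpoints in different components.
Non-tree edge Lagos–Sofia has weight 3, equal to the heaviest edge on its tree cycle — swapping gives another MST of the same weight. Not unique.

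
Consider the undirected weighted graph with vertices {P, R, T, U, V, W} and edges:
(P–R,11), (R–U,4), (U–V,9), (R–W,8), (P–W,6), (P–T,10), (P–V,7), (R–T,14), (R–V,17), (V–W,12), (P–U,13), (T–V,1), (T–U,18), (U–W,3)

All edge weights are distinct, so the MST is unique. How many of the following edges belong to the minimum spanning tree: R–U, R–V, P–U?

1

Sort edges by weight, then run Kruskal:
T–V (1): add — endpoints in different components.
U–W (3): add — endpoints in different components.
R–U (4): add — endpoints in different components.
P–W (6): add — endpoints in different components.
P–V (7): add — endpoints in different components.
MST edge set: {T–V, U–W, R–U, P–W, P–V}.
Of the listed edges, {R–U} are in the MST → 1.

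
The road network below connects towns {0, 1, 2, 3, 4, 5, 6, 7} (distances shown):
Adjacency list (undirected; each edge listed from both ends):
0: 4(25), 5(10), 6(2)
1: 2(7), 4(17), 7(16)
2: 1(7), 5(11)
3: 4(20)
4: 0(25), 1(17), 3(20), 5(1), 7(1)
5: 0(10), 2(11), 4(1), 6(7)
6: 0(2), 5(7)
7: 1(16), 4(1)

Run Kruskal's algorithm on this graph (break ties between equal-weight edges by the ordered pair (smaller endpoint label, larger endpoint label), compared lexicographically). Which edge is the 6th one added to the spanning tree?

Kruskal's algorithm — process edges by increasing weight (ties by edge label):
4-5 (1): add — endpoints in different components.
4-7 (1): add — endpoints in different components.
0-6 (2): add — endpoints in different components.
1-2 (7): add — endpoints in different components.
5-6 (7): add — endpoints in different components.
0-5 (10): skip — 0 and 5 already connected.
2-5 (11): add — endpoints in different components.
1-7 (16): skip — 1 and 7 already connected.
1-4 (17): skip — 1 and 4 already connected.
3-4 (20): add — endpoints in different components.
The 6th edge added is 2-5.

2-5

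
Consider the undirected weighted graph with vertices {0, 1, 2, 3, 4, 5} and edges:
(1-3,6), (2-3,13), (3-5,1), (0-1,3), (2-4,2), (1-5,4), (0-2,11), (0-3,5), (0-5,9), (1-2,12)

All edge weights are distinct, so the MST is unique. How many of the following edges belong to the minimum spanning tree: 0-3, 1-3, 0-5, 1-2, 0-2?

1

Kruskal: consider edges lightest-first.
3-5 (1): add. Components now {0} {1} {2} {3,5} {4}
2-4 (2): add. Components now {0} {1} {2,4} {3,5}
0-1 (3): add. Components now {0,1} {2,4} {3,5}
1-5 (4): add. Components now {0,1,3,5} {2,4}
0-3 (5): skip — 0 and 3 already connected.
1-3 (6): skip — 1 and 3 already connected.
0-5 (9): skip — 0 and 5 already connected.
0-2 (11): add. Components now {0,1,2,3,4,5}
MST edge set: {3-5, 2-4, 0-1, 1-5, 0-2}.
Of the listed edges, {0-2} are in the MST → 1.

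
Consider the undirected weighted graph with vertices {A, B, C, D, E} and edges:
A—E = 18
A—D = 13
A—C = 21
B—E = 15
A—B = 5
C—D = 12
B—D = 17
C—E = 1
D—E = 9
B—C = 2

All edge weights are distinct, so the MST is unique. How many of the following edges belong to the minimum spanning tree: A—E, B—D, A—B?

1

Kruskal's algorithm — process edges by increasing weight (ties by edge label):
C—E (1): add — endpoints in different components.
B—C (2): add — endpoints in different components.
A—B (5): add — endpoints in different components.
D—E (9): add — endpoints in different components.
MST edge set: {C—E, B—C, A—B, D—E}.
Of the listed edges, {A—B} are in the MST → 1.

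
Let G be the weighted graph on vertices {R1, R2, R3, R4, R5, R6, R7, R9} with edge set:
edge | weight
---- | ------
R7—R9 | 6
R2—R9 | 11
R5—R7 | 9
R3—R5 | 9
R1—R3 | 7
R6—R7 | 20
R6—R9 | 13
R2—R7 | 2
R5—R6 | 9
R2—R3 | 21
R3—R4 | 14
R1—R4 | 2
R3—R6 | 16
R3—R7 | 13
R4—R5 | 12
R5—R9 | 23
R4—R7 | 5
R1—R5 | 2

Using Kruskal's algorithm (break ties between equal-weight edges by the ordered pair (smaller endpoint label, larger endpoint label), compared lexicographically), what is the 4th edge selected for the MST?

R4-R7

Sort edges by weight, then run Kruskal:
R1—R4 (2): add — endpoints in different components.
R1—R5 (2): add — endpoints in different components.
R2—R7 (2): add — endpoints in different components.
R4—R7 (5): add — endpoints in different components.
R7—R9 (6): add — endpoints in different components.
R1—R3 (7): add — endpoints in different components.
R3—R5 (9): skip — R3 and R5 already connected.
R5—R6 (9): add — endpoints in different components.
The 4th edge added is R4—R7.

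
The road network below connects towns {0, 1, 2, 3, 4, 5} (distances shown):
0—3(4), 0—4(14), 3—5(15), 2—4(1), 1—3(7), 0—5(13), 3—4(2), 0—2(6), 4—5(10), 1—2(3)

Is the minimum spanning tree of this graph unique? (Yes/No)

Yes

Kruskal's algorithm — process edges by increasing weight (ties by edge label):
2—4 (1): add. Components now {0} {1} {2,4} {3} {5}
3—4 (2): add. Components now {0} {1} {2,3,4} {5}
1—2 (3): add. Components now {0} {1,2,3,4} {5}
0—3 (4): add. Components now {0,1,2,3,4} {5}
0—2 (6): skip — 0 and 2 already connected.
1—3 (7): skip — 1 and 3 already connected.
4—5 (10): add. Components now {0,1,2,3,4,5}
Every non-tree edge has weight strictly greater than the heaviest edge on the tree path between its endpoints, so the MST is unique.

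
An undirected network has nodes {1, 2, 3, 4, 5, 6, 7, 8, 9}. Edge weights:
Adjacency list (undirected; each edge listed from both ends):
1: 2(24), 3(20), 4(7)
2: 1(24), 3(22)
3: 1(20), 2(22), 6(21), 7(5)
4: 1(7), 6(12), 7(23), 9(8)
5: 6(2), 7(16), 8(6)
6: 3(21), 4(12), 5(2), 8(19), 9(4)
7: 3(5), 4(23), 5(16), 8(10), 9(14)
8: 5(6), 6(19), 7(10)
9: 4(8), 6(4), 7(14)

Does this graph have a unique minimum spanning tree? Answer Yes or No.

Yes

Kruskal: consider edges lightest-first.
5-6 (2): add — endpoints in different components.
6-9 (4): add — endpoints in different components.
3-7 (5): add — endpoints in different components.
5-8 (6): add — endpoints in different components.
1-4 (7): add — endpoints in different components.
4-9 (8): add — endpoints in different components.
7-8 (10): add — endpoints in different components.
4-6 (12): skip — 4 and 6 already connected.
7-9 (14): skip — 7 and 9 already connected.
5-7 (16): skip — 5 and 7 already connected.
6-8 (19): skip — 6 and 8 already connected.
1-3 (20): skip — 1 and 3 already connected.
3-6 (21): skip — 3 and 6 already connected.
2-3 (22): add — endpoints in different components.
Every non-tree edge has weight strictly greater than the heaviest edge on the tree path between its endpoints, so the MST is unique.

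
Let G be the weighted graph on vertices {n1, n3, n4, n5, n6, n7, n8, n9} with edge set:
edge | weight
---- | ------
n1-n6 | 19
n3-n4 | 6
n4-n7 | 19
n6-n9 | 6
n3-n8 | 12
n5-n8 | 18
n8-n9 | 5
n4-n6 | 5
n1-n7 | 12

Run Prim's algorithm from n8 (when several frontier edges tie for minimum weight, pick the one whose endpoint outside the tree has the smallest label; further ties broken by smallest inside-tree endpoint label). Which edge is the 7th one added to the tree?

Prim, starting at n8.
Step 1: cheapest edge leaving the tree is n8-n9 (5); add n9.
Step 2: cheapest edge leaving the tree is n6-n9 (6); add n6.
Step 3: cheapest edge leaving the tree is n4-n6 (5); add n4.
Step 4: cheapest edge leaving the tree is n3-n4 (6); add n3.
Step 5: cheapest edge leaving the tree is n5-n8 (18); add n5.
Step 6: cheapest edge leaving the tree is n1-n6 (19); add n1.
Step 7: cheapest edge leaving the tree is n1-n7 (12); add n7.
The 7th edge added is n1-n7.

n1-n7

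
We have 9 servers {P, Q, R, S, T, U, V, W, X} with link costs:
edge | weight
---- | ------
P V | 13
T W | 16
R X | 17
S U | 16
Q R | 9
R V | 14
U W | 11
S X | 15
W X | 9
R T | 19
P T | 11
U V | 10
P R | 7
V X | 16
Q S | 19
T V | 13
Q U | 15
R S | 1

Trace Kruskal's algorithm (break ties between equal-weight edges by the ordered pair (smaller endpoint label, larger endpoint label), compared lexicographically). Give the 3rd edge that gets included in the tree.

Q-R

Kruskal's algorithm — process edges by increasing weight (ties by edge label):
R S (1): add — endpoints in different components.
P R (7): add — endpoints in different components.
Q R (9): add — endpoints in different components.
W X (9): add — endpoints in different components.
U V (10): add — endpoints in different components.
P T (11): add — endpoints in different components.
U W (11): add — endpoints in different components.
P V (13): add — endpoints in different components.
The 3rd edge added is Q R.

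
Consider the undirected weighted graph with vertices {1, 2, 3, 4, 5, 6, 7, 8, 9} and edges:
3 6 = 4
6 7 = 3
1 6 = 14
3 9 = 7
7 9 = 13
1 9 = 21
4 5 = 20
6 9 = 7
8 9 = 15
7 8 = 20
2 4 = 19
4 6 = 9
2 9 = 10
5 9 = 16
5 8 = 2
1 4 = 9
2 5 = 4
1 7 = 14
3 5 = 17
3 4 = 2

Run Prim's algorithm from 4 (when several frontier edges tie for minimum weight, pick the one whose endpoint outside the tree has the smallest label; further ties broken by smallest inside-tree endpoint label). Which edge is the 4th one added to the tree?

Prim's algorithm from 4:
Step 1: cheapest edge leaving the tree is 3 4 (2); add 3.
Step 2: cheapest edge leaving the tree is 3 6 (4); add 6.
Step 3: cheapest edge leaving the tree is 6 7 (3); add 7.
Step 4: cheapest edge leaving the tree is 3 9 (7); add 9.
Step 5: cheapest edge leaving the tree is 1 4 (9); add 1.
Step 6: cheapest edge leaving the tree is 2 9 (10); add 2.
Step 7: cheapest edge leaving the tree is 2 5 (4); add 5.
Step 8: cheapest edge leaving the tree is 5 8 (2); add 8.
The 4th edge added is 3 9.

3-9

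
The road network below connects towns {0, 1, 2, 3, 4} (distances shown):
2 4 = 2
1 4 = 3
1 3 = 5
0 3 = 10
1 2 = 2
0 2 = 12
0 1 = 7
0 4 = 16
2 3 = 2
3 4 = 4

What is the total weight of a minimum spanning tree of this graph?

13

Prim's algorithm from 1:
Step 1: cheapest edge leaving the tree is 1 2 (2); add 2.
Step 2: cheapest edge leaving the tree is 2 3 (2); add 3.
Step 3: cheapest edge leaving the tree is 2 4 (2); add 4.
Step 4: cheapest edge leaving the tree is 0 1 (7); add 0.
MST edges: 1 2, 2 3, 2 4, 0 1; total weight 2+2+2+7 = 13.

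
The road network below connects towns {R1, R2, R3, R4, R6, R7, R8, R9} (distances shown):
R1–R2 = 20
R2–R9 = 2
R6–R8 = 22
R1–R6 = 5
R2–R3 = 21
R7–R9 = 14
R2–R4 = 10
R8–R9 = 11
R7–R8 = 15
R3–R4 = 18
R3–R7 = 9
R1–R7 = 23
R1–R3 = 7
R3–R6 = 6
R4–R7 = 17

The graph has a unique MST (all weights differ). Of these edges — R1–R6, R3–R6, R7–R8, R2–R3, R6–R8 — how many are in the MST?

2

Kruskal's algorithm — process edges by increasing weight (ties by edge label):
R2–R9 (2): add — endpoints in different components.
R1–R6 (5): add — endpoints in different components.
R3–R6 (6): add — endpoints in different components.
R1–R3 (7): skip — R3 and R1 already connected.
R3–R7 (9): add — endpoints in different components.
R2–R4 (10): add — endpoints in different components.
R8–R9 (11): add — endpoints in different components.
R7–R9 (14): add — endpoints in different components.
MST edge set: {R2–R9, R1–R6, R3–R6, R3–R7, R2–R4, R8–R9, R7–R9}.
Of the listed edges, {R1–R6, R3–R6} are in the MST → 2.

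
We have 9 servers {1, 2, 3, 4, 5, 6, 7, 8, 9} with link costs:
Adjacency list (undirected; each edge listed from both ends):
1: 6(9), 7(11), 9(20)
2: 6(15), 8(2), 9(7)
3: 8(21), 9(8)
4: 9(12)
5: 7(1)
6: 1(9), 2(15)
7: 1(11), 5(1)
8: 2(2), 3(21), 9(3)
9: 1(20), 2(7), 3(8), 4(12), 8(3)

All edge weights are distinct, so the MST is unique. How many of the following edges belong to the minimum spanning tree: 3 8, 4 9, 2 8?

Sort edges by weight, then run Kruskal:
5 7 (1): add — endpoints in different components.
2 8 (2): add — endpoints in different components.
8 9 (3): add — endpoints in different components.
2 9 (7): skip — 2 and 9 already connected.
3 9 (8): add — endpoints in different components.
1 6 (9): add — endpoints in different components.
1 7 (11): add — endpoints in different components.
4 9 (12): add — endpoints in different components.
2 6 (15): add — endpoints in different components.
MST edge set: {5 7, 2 8, 8 9, 3 9, 1 6, 1 7, 4 9, 2 6}.
Of the listed edges, {4 9, 2 8} are in the MST → 2.

2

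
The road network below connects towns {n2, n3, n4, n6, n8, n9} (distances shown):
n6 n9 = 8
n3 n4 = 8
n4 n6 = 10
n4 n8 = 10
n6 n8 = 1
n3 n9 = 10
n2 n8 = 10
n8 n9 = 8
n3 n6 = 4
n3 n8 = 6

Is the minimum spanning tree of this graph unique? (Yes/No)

No

Sort edges by weight, then run Kruskal:
n6 n8 (1): add — endpoints in different components.
n3 n6 (4): add — endpoints in different components.
n3 n8 (6): skip — n3 and n8 already connected.
n3 n4 (8): add — endpoints in different components.
n6 n9 (8): add — endpoints in different components.
n8 n9 (8): skip — n9 and n8 already connected.
n2 n8 (10): add — endpoints in different components.
Non-tree edge n8 n9 has weight 8, equal to the heaviest edge on its tree cycle — swapping gives another MST of the same weight. Not unique.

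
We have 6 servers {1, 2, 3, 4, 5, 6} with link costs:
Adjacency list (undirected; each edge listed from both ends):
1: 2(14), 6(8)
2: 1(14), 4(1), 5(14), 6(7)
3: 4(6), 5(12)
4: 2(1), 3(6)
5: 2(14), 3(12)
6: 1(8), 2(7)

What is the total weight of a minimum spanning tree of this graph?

Sort edges by weight, then run Kruskal:
2—4 (1): add. Components now {1} {2,4} {3} {5} {6}
3—4 (6): add. Components now {1} {2,3,4} {5} {6}
2—6 (7): add. Components now {1} {2,3,4,6} {5}
1—6 (8): add. Components now {1,2,3,4,6} {5}
3—5 (12): add. Components now {1,2,3,4,5,6}
MST edges: 2—4, 3—4, 2—6, 1—6, 3—5; total weight 1+6+7+8+12 = 34.

34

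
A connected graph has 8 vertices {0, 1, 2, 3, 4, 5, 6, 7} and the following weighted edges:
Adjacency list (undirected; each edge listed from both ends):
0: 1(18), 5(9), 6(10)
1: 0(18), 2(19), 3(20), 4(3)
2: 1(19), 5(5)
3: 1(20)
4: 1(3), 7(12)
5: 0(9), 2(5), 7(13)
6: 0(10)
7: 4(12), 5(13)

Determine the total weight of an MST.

Kruskal: consider edges lightest-first.
1–4 (3): add — endpoints in different components.
2–5 (5): add — endpoints in different components.
0–5 (9): add — endpoints in different components.
0–6 (10): add — endpoints in different components.
4–7 (12): add — endpoints in different components.
5–7 (13): add — endpoints in different components.
0–1 (18): skip — 0 and 1 already connected.
1–2 (19): skip — 1 and 2 already connected.
1–3 (20): add — endpoints in different components.
MST edges: 1–4, 2–5, 0–5, 0–6, 4–7, 5–7, 1–3; total weight 3+5+9+10+12+13+20 = 72.

72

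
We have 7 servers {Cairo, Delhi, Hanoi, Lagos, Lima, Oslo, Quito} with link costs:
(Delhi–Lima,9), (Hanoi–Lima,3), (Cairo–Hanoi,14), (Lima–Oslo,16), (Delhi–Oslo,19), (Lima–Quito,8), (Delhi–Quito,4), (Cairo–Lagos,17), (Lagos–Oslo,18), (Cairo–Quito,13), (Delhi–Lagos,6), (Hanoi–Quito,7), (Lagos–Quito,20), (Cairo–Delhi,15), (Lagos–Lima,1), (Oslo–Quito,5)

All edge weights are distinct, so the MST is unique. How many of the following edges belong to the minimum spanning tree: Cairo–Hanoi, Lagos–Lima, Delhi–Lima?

1

Kruskal's algorithm — process edges by increasing weight (ties by edge label):
Lagos–Lima (1): add. Components now {Oslo} {Lagos,Lima} {Delhi} {Cairo} {Quito} {Hanoi}
Hanoi–Lima (3): add. Components now {Oslo} {Hanoi,Lagos,Lima} {Delhi} {Cairo} {Quito}
Delhi–Quito (4): add. Components now {Oslo} {Hanoi,Lagos,Lima} {Delhi,Quito} {Cairo}
Oslo–Quito (5): add. Components now {Delhi,Oslo,Quito} {Hanoi,Lagos,Lima} {Cairo}
Delhi–Lagos (6): add. Components now {Delhi,Hanoi,Lagos,Lima,Oslo,Quito} {Cairo}
Hanoi–Quito (7): skip — Quito and Hanoi already connected.
Lima–Quito (8): skip — Lima and Quito already connected.
Delhi–Lima (9): skip — Lima and Delhi already connected.
Cairo–Quito (13): add. Components now {Cairo,Delhi,Hanoi,Lagos,Lima,Oslo,Quito}
MST edge set: {Lagos–Lima, Hanoi–Lima, Delhi–Quito, Oslo–Quito, Delhi–Lagos, Cairo–Quito}.
Of the listed edges, {Lagos–Lima} are in the MST → 1.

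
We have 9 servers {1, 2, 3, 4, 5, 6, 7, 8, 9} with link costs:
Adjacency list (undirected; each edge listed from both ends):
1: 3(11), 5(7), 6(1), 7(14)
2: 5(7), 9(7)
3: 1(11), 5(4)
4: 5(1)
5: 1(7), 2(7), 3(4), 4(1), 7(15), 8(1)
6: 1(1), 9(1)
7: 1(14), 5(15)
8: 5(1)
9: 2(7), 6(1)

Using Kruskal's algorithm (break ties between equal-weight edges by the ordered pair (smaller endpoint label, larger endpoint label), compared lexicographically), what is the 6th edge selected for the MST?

1-5

Kruskal: consider edges lightest-first.
1 6 (1): add — endpoints in different components.
4 5 (1): add — endpoints in different components.
5 8 (1): add — endpoints in different components.
6 9 (1): add — endpoints in different components.
3 5 (4): add — endpoints in different components.
1 5 (7): add — endpoints in different components.
2 5 (7): add — endpoints in different components.
2 9 (7): skip — 2 and 9 already connected.
1 3 (11): skip — 1 and 3 already connected.
1 7 (14): add — endpoints in different components.
The 6th edge added is 1 5.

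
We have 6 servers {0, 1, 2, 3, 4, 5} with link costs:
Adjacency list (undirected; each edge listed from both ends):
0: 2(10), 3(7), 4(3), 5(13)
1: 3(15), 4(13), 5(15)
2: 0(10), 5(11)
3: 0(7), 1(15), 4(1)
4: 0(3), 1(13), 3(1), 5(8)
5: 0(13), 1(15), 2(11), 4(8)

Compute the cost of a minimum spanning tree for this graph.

Prim, starting at 1.
Step 1: cheapest edge leaving the tree is 1 4 (13); add 4.
Step 2: cheapest edge leaving the tree is 3 4 (1); add 3.
Step 3: cheapest edge leaving the tree is 0 4 (3); add 0.
Step 4: cheapest edge leaving the tree is 4 5 (8); add 5.
Step 5: cheapest edge leaving the tree is 0 2 (10); add 2.
MST edges: 1 4, 3 4, 0 4, 4 5, 0 2; total weight 13+1+3+8+10 = 35.

35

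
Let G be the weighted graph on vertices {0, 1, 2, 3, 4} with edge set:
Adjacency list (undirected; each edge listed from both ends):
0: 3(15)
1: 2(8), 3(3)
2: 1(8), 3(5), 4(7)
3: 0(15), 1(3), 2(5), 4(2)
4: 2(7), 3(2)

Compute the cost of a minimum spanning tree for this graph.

25

Kruskal's algorithm — process edges by increasing weight (ties by edge label):
3 4 (2): add — endpoints in different components.
1 3 (3): add — endpoints in different components.
2 3 (5): add — endpoints in different components.
2 4 (7): skip — 2 and 4 already connected.
1 2 (8): skip — 1 and 2 already connected.
0 3 (15): add — endpoints in different components.
MST edges: 3 4, 1 3, 2 3, 0 3; total weight 2+3+5+15 = 25.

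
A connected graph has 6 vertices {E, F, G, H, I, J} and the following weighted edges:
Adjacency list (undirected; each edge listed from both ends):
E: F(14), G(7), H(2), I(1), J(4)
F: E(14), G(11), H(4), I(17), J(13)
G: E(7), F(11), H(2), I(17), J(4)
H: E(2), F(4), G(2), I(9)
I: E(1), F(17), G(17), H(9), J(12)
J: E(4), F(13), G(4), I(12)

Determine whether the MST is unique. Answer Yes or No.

No

Sort edges by weight, then run Kruskal:
E–I (1): add. Components now {E,I} {F} {G} {H} {J}
E–H (2): add. Components now {E,H,I} {F} {G} {J}
G–H (2): add. Components now {E,G,H,I} {F} {J}
E–J (4): add. Components now {E,G,H,I,J} {F}
F–H (4): add. Components now {E,F,G,H,I,J}
Non-tree edge G–J has weight 4, equal to the heaviest edge on its tree cycle — swapping gives another MST of the same weight. Not unique.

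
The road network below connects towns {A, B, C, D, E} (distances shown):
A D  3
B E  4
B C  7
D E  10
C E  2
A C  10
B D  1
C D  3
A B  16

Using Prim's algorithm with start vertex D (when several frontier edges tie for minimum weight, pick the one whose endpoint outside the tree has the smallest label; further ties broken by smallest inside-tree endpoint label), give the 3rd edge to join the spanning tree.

Prim, starting at D.
Step 1: frontier [B D 1, A D 3, C D 3, D E 10] → take B D (1); add B.
Step 2: frontier [B E 4, B C 7, A B 16, A D 3, C D 3, D E 10] → take A D (3); add A.
Step 3: frontier [A C 10, B E 4, B C 7, C D 3, D E 10] → take C D (3); add C.
Step 4: frontier [B E 4, C E 2, D E 10] → take C E (2); add E.
The 3rd edge added is C D.

C-D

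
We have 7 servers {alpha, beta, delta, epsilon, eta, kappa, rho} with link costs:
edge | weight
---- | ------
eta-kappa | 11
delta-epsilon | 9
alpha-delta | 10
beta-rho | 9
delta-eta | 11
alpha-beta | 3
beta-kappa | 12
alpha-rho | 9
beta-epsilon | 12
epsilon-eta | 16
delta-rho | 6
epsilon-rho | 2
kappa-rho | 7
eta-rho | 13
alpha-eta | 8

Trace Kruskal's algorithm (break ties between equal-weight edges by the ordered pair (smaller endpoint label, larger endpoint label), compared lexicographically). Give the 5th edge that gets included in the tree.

alpha-eta

Kruskal's algorithm — process edges by increasing weight (ties by edge label):
epsilon-rho (2): add — endpoints in different components.
alpha-beta (3): add — endpoints in different components.
delta-rho (6): add — endpoints in different components.
kappa-rho (7): add — endpoints in different components.
alpha-eta (8): add — endpoints in different components.
alpha-rho (9): add — endpoints in different components.
The 5th edge added is alpha-eta.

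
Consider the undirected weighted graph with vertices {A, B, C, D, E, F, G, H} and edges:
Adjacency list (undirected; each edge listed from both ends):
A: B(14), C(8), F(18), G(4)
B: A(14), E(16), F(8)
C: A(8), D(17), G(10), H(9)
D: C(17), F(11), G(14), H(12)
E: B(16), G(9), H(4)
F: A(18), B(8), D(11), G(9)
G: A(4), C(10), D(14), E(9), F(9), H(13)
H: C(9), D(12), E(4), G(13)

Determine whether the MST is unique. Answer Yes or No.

No

Sort edges by weight, then run Kruskal:
A—G (4): add — endpoints in different components.
E—H (4): add — endpoints in different components.
A—C (8): add — endpoints in different components.
B—F (8): add — endpoints in different components.
C—H (9): add — endpoints in different components.
E—G (9): skip — E and G already connected.
F—G (9): add — endpoints in different components.
C—G (10): skip — C and G already connected.
D—F (11): add — endpoints in different components.
Non-tree edge E—G has weight 9, equal to the heaviest edge on its tree cycle — swapping gives another MST of the same weight. Not unique.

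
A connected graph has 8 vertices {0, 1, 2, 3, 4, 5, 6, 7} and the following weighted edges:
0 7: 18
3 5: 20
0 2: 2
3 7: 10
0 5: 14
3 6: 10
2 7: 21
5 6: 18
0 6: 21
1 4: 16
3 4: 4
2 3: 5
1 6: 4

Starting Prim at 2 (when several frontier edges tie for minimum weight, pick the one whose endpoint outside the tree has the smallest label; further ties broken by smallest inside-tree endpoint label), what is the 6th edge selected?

3-7

Grow the tree from 2 using Prim:
Step 1: frontier [0 2 2, 2 3 5, 2 7 21] → take 0 2 (2); add 0.
Step 2: frontier [0 5 14, 0 7 18, 0 6 21, 2 3 5, 2 7 21] → take 2 3 (5); add 3.
Step 3: frontier [0 5 14, 0 7 18, 0 6 21, 2 7 21, 3 4 4, 3 6 10, 3 7 10, 3 5 20] → take 3 4 (4); add 4.
Step 4: frontier [0 5 14, 0 7 18, 0 6 21, 2 7 21, 3 6 10, 3 7 10, 3 5 20, 1 4 16] → take 3 6 (10); add 6.
Step 5: frontier [0 5 14, 0 7 18, 2 7 21, 3 7 10, 3 5 20, 1 4 16, 1 6 4, 5 6 18] → take 1 6 (4); add 1.
Step 6: frontier [0 5 14, 0 7 18, 2 7 21, 3 7 10, 3 5 20, 5 6 18] → take 3 7 (10); add 7.
Step 7: frontier [0 5 14, 3 5 20, 5 6 18] → take 0 5 (14); add 5.
The 6th edge added is 3 7.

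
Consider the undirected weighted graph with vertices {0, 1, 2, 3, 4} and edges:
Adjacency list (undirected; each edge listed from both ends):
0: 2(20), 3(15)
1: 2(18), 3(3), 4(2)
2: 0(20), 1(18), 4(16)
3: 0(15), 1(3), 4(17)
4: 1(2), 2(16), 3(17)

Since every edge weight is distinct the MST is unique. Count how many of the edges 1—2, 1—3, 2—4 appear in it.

Kruskal: consider edges lightest-first.
1—4 (2): add. Components now {0} {1,4} {2} {3}
1—3 (3): add. Components now {0} {1,3,4} {2}
0—3 (15): add. Components now {0,1,3,4} {2}
2—4 (16): add. Components now {0,1,2,3,4}
MST edge set: {1—4, 1—3, 0—3, 2—4}.
Of the listed edges, {1—3, 2—4} are in the MST → 2.

2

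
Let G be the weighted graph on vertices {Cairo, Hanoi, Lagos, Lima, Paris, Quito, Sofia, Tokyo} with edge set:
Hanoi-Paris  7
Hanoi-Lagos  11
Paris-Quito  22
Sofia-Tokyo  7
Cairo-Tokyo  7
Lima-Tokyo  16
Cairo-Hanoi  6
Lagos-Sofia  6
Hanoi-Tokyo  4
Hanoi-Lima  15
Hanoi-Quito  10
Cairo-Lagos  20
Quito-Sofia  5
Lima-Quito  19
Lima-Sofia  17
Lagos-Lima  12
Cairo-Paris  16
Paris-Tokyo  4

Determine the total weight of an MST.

44

Kruskal's algorithm — process edges by increasing weight (ties by edge label):
Hanoi-Tokyo (4): add — endpoints in different components.
Paris-Tokyo (4): add — endpoints in different components.
Quito-Sofia (5): add — endpoints in different components.
Cairo-Hanoi (6): add — endpoints in different components.
Lagos-Sofia (6): add — endpoints in different components.
Cairo-Tokyo (7): skip — Tokyo and Cairo already connected.
Hanoi-Paris (7): skip — Paris and Hanoi already connected.
Sofia-Tokyo (7): add — endpoints in different components.
Hanoi-Quito (10): skip — Quito and Hanoi already connected.
Hanoi-Lagos (11): skip — Lagos and Hanoi already connected.
Lagos-Lima (12): add — endpoints in different components.
MST edges: Hanoi-Tokyo, Paris-Tokyo, Quito-Sofia, Cairo-Hanoi, Lagos-Sofia, Sofia-Tokyo, Lagos-Lima; total weight 4+4+5+6+6+7+12 = 44.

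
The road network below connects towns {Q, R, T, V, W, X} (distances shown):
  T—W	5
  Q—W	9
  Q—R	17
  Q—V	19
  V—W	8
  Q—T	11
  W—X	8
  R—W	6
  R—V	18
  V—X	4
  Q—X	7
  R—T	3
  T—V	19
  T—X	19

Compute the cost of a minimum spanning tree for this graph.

27

Kruskal: consider edges lightest-first.
R—T (3): add — endpoints in different components.
V—X (4): add — endpoints in different components.
T—W (5): add — endpoints in different components.
R—W (6): skip — R and W already connected.
Q—X (7): add — endpoints in different components.
V—W (8): add — endpoints in different components.
MST edges: R—T, V—X, T—W, Q—X, V—W; total weight 3+4+5+7+8 = 27.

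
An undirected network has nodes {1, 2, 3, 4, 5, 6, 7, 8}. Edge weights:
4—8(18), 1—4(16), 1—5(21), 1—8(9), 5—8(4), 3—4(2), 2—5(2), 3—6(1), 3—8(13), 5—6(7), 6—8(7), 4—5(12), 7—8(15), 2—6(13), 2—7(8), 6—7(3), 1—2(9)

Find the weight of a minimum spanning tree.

Grow the tree from 1 using Prim:
Step 1: cheapest edge leaving the tree is 1—2 (9); add 2.
Step 2: cheapest edge leaving the tree is 2—5 (2); add 5.
Step 3: cheapest edge leaving the tree is 5—8 (4); add 8.
Step 4: cheapest edge leaving the tree is 5—6 (7); add 6.
Step 5: cheapest edge leaving the tree is 3—6 (1); add 3.
Step 6: cheapest edge leaving the tree is 3—4 (2); add 4.
Step 7: cheapest edge leaving the tree is 6—7 (3); add 7.
MST edges: 1—2, 2—5, 5—8, 5—6, 3—6, 3—4, 6—7; total weight 9+2+4+7+1+2+3 = 28.

28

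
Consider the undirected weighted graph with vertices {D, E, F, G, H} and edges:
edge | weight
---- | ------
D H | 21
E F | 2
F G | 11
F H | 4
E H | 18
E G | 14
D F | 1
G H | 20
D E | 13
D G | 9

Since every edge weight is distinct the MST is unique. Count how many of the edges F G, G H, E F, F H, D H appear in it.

2

Kruskal: consider edges lightest-first.
D F (1): add. Components now {D,F} {E} {G} {H}
E F (2): add. Components now {D,E,F} {G} {H}
F H (4): add. Components now {D,E,F,H} {G}
D G (9): add. Components now {D,E,F,G,H}
MST edge set: {D F, E F, F H, D G}.
Of the listed edges, {E F, F H} are in the MST → 2.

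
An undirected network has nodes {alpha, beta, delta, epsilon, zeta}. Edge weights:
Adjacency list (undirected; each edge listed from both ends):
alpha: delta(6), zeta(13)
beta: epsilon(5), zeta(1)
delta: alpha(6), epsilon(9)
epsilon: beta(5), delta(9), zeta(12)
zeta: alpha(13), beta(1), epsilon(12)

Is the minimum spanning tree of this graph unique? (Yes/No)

Kruskal's algorithm — process edges by increasing weight (ties by edge label):
beta-zeta (1): add. Components now {alpha} {beta,zeta} {delta} {epsilon}
beta-epsilon (5): add. Components now {alpha} {beta,epsilon,zeta} {delta}
alpha-delta (6): add. Components now {alpha,delta} {beta,epsilon,zeta}
delta-epsilon (9): add. Components now {alpha,beta,delta,epsilon,zeta}
Every non-tree edge has weight strictly greater than the heaviest edge on the tree path between its endpoints, so the MST is unique.

Yes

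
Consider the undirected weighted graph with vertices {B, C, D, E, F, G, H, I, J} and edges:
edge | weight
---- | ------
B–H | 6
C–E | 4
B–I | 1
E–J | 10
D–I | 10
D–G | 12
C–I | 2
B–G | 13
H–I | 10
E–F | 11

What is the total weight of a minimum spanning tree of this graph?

Grow the tree from I using Prim:
Step 1: frontier [B–I 1, C–I 2, D–I 10, H–I 10] → take B–I (1); add B.
Step 2: frontier [B–H 6, B–G 13, C–I 2, D–I 10, H–I 10] → take C–I (2); add C.
Step 3: frontier [B–H 6, B–G 13, C–E 4, D–I 10, H–I 10] → take C–E (4); add E.
Step 4: frontier [B–H 6, B–G 13, E–J 10, E–F 11, D–I 10, H–I 10] → take B–H (6); add H.
Step 5: frontier [B–G 13, E–J 10, E–F 11, D–I 10] → take D–I (10); add D.
Step 6: frontier [B–G 13, D–G 12, E–J 10, E–F 11] → take E–J (10); add J.
Step 7: frontier [B–G 13, D–G 12, E–F 11] → take E–F (11); add F.
Step 8: frontier [B–G 13, D–G 12] → take D–G (12); add G.
MST edges: B–I, C–I, C–E, B–H, D–I, E–J, E–F, D–G; total weight 1+2+4+6+10+10+11+12 = 56.

56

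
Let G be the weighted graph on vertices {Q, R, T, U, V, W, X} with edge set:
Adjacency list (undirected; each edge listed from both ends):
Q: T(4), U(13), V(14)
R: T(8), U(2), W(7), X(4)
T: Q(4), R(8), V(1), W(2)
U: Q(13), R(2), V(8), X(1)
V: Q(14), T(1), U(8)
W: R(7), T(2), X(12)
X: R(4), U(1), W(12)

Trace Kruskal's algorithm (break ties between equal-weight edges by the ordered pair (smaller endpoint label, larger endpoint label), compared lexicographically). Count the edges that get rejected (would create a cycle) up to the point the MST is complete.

Sort edges by weight, then run Kruskal:
T-V (1): add — endpoints in different components.
U-X (1): add — endpoints in different components.
R-U (2): add — endpoints in different components.
T-W (2): add — endpoints in different components.
Q-T (4): add — endpoints in different components.
R-X (4): skip — X and R already connected.
R-W (7): add — endpoints in different components.
Edges rejected before the tree was complete: 1.

1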